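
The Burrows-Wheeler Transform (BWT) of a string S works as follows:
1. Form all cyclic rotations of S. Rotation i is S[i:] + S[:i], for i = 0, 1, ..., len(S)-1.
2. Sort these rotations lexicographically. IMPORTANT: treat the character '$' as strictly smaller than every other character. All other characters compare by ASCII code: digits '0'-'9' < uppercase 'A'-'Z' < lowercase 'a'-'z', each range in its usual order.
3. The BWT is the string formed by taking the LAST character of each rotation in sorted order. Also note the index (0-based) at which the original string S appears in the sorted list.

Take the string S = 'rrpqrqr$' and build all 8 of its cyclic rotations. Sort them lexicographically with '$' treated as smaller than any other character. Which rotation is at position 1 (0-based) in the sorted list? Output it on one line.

All 8 rotations (rotation i = S[i:]+S[:i]):
  rot[0] = rrpqrqr$
  rot[1] = rpqrqr$r
  rot[2] = pqrqr$rr
  rot[3] = qrqr$rrp
  rot[4] = rqr$rrpq
  rot[5] = qr$rrpqr
  rot[6] = r$rrpqrq
  rot[7] = $rrpqrqr
Sorted (with $ < everything):
  sorted[0] = $rrpqrqr
  sorted[1] = pqrqr$rr
  sorted[2] = qr$rrpqr
  sorted[3] = qrqr$rrp
  sorted[4] = r$rrpqrq
  sorted[5] = rpqrqr$r
  sorted[6] = rqr$rrpq
  sorted[7] = rrpqrqr$
sorted[1] = pqrqr$rr

Answer: pqrqr$rr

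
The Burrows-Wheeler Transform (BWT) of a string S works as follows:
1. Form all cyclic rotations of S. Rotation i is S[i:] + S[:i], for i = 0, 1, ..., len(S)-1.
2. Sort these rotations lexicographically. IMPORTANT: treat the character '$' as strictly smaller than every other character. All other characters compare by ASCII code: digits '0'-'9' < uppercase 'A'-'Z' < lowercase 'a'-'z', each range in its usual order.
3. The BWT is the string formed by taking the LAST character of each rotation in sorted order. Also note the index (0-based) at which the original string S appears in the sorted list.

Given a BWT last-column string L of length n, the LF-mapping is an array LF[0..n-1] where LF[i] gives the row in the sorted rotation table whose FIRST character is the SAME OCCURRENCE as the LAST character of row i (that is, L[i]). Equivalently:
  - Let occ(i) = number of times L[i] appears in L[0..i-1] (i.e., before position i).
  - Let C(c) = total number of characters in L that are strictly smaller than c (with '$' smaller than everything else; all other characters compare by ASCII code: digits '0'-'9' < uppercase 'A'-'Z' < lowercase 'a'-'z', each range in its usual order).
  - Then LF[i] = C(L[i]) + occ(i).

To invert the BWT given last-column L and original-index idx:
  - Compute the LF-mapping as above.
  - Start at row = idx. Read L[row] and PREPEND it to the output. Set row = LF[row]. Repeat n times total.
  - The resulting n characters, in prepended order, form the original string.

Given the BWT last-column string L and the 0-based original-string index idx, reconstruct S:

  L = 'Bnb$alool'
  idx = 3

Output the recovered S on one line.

LF mapping: 1 6 3 0 2 4 7 8 5
Walk LF starting at row 3, prepending L[row]:
  step 1: row=3, L[3]='$', prepend. Next row=LF[3]=0
  step 2: row=0, L[0]='B', prepend. Next row=LF[0]=1
  step 3: row=1, L[1]='n', prepend. Next row=LF[1]=6
  step 4: row=6, L[6]='o', prepend. Next row=LF[6]=7
  step 5: row=7, L[7]='o', prepend. Next row=LF[7]=8
  step 6: row=8, L[8]='l', prepend. Next row=LF[8]=5
  step 7: row=5, L[5]='l', prepend. Next row=LF[5]=4
  step 8: row=4, L[4]='a', prepend. Next row=LF[4]=2
  step 9: row=2, L[2]='b', prepend. Next row=LF[2]=3
Reversed output: balloonB$

Answer: balloonB$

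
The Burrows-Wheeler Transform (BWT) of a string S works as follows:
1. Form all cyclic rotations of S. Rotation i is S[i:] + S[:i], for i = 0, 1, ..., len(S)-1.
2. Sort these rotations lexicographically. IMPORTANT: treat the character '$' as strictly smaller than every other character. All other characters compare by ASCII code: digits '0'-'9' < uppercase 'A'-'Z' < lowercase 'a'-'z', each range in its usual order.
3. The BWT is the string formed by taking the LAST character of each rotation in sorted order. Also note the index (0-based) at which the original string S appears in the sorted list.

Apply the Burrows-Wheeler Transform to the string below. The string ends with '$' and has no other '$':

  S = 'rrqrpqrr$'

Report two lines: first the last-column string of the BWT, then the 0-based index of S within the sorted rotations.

Answer: rrrprqrq$
8

Derivation:
All 9 rotations (rotation i = S[i:]+S[:i]):
  rot[0] = rrqrpqrr$
  rot[1] = rqrpqrr$r
  rot[2] = qrpqrr$rr
  rot[3] = rpqrr$rrq
  rot[4] = pqrr$rrqr
  rot[5] = qrr$rrqrp
  rot[6] = rr$rrqrpq
  rot[7] = r$rrqrpqr
  rot[8] = $rrqrpqrr
Sorted (with $ < everything):
  sorted[0] = $rrqrpqrr  (last char: 'r')
  sorted[1] = pqrr$rrqr  (last char: 'r')
  sorted[2] = qrpqrr$rr  (last char: 'r')
  sorted[3] = qrr$rrqrp  (last char: 'p')
  sorted[4] = r$rrqrpqr  (last char: 'r')
  sorted[5] = rpqrr$rrq  (last char: 'q')
  sorted[6] = rqrpqrr$r  (last char: 'r')
  sorted[7] = rr$rrqrpq  (last char: 'q')
  sorted[8] = rrqrpqrr$  (last char: '$')
Last column: rrrprqrq$
Original string S is at sorted index 8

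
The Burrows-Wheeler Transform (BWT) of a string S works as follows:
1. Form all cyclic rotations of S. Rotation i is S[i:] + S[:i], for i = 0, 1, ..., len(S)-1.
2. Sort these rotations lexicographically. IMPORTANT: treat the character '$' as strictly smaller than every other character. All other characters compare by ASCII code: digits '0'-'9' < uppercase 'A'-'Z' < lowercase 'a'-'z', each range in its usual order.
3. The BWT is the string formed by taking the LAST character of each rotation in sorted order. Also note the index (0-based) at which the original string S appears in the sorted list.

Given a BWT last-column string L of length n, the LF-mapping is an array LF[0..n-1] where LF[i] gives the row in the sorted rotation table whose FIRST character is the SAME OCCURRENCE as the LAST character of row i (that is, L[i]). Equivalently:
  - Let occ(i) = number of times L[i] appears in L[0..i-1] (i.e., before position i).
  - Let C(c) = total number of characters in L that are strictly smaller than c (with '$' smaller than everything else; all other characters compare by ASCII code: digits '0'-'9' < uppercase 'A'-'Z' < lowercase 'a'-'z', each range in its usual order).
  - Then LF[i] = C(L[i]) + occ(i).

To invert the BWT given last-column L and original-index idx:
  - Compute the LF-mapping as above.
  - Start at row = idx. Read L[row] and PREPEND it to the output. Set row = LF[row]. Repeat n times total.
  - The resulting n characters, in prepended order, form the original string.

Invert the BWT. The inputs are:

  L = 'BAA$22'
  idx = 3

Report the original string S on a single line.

Answer: A2A2B$

Derivation:
LF mapping: 5 3 4 0 1 2
Walk LF starting at row 3, prepending L[row]:
  step 1: row=3, L[3]='$', prepend. Next row=LF[3]=0
  step 2: row=0, L[0]='B', prepend. Next row=LF[0]=5
  step 3: row=5, L[5]='2', prepend. Next row=LF[5]=2
  step 4: row=2, L[2]='A', prepend. Next row=LF[2]=4
  step 5: row=4, L[4]='2', prepend. Next row=LF[4]=1
  step 6: row=1, L[1]='A', prepend. Next row=LF[1]=3
Reversed output: A2A2B$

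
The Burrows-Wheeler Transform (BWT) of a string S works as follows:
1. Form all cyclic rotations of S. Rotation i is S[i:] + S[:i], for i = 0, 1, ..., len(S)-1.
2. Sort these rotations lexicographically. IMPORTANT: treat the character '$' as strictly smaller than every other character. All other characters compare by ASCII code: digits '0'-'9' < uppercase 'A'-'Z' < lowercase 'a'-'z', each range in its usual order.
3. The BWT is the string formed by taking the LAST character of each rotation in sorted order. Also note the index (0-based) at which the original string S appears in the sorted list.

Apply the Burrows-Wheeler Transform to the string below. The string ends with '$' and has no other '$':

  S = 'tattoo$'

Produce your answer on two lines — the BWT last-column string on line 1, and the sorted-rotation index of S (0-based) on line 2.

All 7 rotations (rotation i = S[i:]+S[:i]):
  rot[0] = tattoo$
  rot[1] = attoo$t
  rot[2] = ttoo$ta
  rot[3] = too$tat
  rot[4] = oo$tatt
  rot[5] = o$tatto
  rot[6] = $tattoo
Sorted (with $ < everything):
  sorted[0] = $tattoo  (last char: 'o')
  sorted[1] = attoo$t  (last char: 't')
  sorted[2] = o$tatto  (last char: 'o')
  sorted[3] = oo$tatt  (last char: 't')
  sorted[4] = tattoo$  (last char: '$')
  sorted[5] = too$tat  (last char: 't')
  sorted[6] = ttoo$ta  (last char: 'a')
Last column: otot$ta
Original string S is at sorted index 4

Answer: otot$ta
4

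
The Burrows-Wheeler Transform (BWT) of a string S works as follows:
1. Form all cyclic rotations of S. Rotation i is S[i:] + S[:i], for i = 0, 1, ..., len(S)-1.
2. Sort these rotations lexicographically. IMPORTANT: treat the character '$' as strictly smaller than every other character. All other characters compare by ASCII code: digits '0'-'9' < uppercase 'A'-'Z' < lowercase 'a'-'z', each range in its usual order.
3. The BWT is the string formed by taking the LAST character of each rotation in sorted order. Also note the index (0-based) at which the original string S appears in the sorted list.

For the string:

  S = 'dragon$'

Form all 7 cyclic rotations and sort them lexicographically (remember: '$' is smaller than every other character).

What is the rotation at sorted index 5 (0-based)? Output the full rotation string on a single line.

All 7 rotations (rotation i = S[i:]+S[:i]):
  rot[0] = dragon$
  rot[1] = ragon$d
  rot[2] = agon$dr
  rot[3] = gon$dra
  rot[4] = on$drag
  rot[5] = n$drago
  rot[6] = $dragon
Sorted (with $ < everything):
  sorted[0] = $dragon
  sorted[1] = agon$dr
  sorted[2] = dragon$
  sorted[3] = gon$dra
  sorted[4] = n$drago
  sorted[5] = on$drag
  sorted[6] = ragon$d
sorted[5] = on$drag

Answer: on$drag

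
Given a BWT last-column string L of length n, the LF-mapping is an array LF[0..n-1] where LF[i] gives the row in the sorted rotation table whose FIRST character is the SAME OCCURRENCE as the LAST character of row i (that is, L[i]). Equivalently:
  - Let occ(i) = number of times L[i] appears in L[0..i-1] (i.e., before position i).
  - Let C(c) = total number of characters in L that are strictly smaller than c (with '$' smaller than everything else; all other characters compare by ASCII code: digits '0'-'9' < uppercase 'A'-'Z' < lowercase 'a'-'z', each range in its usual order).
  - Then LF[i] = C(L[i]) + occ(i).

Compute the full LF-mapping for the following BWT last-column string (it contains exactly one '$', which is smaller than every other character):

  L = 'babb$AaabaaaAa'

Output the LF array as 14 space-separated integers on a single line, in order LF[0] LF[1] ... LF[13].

Answer: 10 3 11 12 0 1 4 5 13 6 7 8 2 9

Derivation:
Char counts: '$':1, 'A':2, 'a':7, 'b':4
C (first-col start): C('$')=0, C('A')=1, C('a')=3, C('b')=10
L[0]='b': occ=0, LF[0]=C('b')+0=10+0=10
L[1]='a': occ=0, LF[1]=C('a')+0=3+0=3
L[2]='b': occ=1, LF[2]=C('b')+1=10+1=11
L[3]='b': occ=2, LF[3]=C('b')+2=10+2=12
L[4]='$': occ=0, LF[4]=C('$')+0=0+0=0
L[5]='A': occ=0, LF[5]=C('A')+0=1+0=1
L[6]='a': occ=1, LF[6]=C('a')+1=3+1=4
L[7]='a': occ=2, LF[7]=C('a')+2=3+2=5
L[8]='b': occ=3, LF[8]=C('b')+3=10+3=13
L[9]='a': occ=3, LF[9]=C('a')+3=3+3=6
L[10]='a': occ=4, LF[10]=C('a')+4=3+4=7
L[11]='a': occ=5, LF[11]=C('a')+5=3+5=8
L[12]='A': occ=1, LF[12]=C('A')+1=1+1=2
L[13]='a': occ=6, LF[13]=C('a')+6=3+6=9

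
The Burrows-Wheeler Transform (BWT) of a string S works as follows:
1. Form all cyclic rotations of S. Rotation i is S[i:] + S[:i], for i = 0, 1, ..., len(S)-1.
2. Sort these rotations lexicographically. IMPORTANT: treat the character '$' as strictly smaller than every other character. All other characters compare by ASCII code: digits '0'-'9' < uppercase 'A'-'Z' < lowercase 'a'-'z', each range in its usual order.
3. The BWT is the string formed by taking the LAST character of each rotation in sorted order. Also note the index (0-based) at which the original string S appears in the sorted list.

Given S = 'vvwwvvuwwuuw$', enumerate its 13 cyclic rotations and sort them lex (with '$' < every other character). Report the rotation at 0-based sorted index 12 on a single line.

Answer: wwvvuwwuuw$vv

Derivation:
All 13 rotations (rotation i = S[i:]+S[:i]):
  rot[0] = vvwwvvuwwuuw$
  rot[1] = vwwvvuwwuuw$v
  rot[2] = wwvvuwwuuw$vv
  rot[3] = wvvuwwuuw$vvw
  rot[4] = vvuwwuuw$vvww
  rot[5] = vuwwuuw$vvwwv
  rot[6] = uwwuuw$vvwwvv
  rot[7] = wwuuw$vvwwvvu
  rot[8] = wuuw$vvwwvvuw
  rot[9] = uuw$vvwwvvuww
  rot[10] = uw$vvwwvvuwwu
  rot[11] = w$vvwwvvuwwuu
  rot[12] = $vvwwvvuwwuuw
Sorted (with $ < everything):
  sorted[0] = $vvwwvvuwwuuw
  sorted[1] = uuw$vvwwvvuww
  sorted[2] = uw$vvwwvvuwwu
  sorted[3] = uwwuuw$vvwwvv
  sorted[4] = vuwwuuw$vvwwv
  sorted[5] = vvuwwuuw$vvww
  sorted[6] = vvwwvvuwwuuw$
  sorted[7] = vwwvvuwwuuw$v
  sorted[8] = w$vvwwvvuwwuu
  sorted[9] = wuuw$vvwwvvuw
  sorted[10] = wvvuwwuuw$vvw
  sorted[11] = wwuuw$vvwwvvu
  sorted[12] = wwvvuwwuuw$vv
sorted[12] = wwvvuwwuuw$vv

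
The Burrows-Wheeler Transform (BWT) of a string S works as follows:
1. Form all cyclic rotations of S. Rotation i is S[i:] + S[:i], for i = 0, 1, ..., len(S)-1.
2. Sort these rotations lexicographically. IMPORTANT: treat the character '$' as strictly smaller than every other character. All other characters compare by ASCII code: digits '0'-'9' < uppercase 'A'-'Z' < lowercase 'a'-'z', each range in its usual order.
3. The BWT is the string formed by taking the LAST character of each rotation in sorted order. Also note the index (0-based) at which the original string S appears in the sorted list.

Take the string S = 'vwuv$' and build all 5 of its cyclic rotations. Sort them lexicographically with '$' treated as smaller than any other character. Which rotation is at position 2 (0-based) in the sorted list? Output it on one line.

All 5 rotations (rotation i = S[i:]+S[:i]):
  rot[0] = vwuv$
  rot[1] = wuv$v
  rot[2] = uv$vw
  rot[3] = v$vwu
  rot[4] = $vwuv
Sorted (with $ < everything):
  sorted[0] = $vwuv
  sorted[1] = uv$vw
  sorted[2] = v$vwu
  sorted[3] = vwuv$
  sorted[4] = wuv$v
sorted[2] = v$vwu

Answer: v$vwu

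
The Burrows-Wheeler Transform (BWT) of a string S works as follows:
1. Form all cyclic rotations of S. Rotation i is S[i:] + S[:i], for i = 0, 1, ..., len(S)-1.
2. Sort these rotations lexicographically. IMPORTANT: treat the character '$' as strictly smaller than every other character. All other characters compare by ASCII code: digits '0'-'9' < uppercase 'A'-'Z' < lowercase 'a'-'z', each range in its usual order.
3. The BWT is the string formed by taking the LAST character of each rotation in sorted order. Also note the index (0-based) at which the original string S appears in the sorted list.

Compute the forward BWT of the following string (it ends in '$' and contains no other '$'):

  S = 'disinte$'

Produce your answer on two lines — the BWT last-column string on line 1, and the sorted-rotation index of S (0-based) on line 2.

All 8 rotations (rotation i = S[i:]+S[:i]):
  rot[0] = disinte$
  rot[1] = isinte$d
  rot[2] = sinte$di
  rot[3] = inte$dis
  rot[4] = nte$disi
  rot[5] = te$disin
  rot[6] = e$disint
  rot[7] = $disinte
Sorted (with $ < everything):
  sorted[0] = $disinte  (last char: 'e')
  sorted[1] = disinte$  (last char: '$')
  sorted[2] = e$disint  (last char: 't')
  sorted[3] = inte$dis  (last char: 's')
  sorted[4] = isinte$d  (last char: 'd')
  sorted[5] = nte$disi  (last char: 'i')
  sorted[6] = sinte$di  (last char: 'i')
  sorted[7] = te$disin  (last char: 'n')
Last column: e$tsdiin
Original string S is at sorted index 1

Answer: e$tsdiin
1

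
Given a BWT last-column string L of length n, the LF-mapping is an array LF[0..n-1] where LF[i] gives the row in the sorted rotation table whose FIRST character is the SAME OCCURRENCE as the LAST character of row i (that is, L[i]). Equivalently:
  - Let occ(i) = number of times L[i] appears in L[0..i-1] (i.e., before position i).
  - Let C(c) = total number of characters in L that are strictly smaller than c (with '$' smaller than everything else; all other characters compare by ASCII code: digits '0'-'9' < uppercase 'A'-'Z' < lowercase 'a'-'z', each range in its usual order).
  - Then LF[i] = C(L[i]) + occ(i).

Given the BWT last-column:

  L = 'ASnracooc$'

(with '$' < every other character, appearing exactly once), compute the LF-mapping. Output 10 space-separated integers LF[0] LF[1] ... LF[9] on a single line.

Char counts: '$':1, 'A':1, 'S':1, 'a':1, 'c':2, 'n':1, 'o':2, 'r':1
C (first-col start): C('$')=0, C('A')=1, C('S')=2, C('a')=3, C('c')=4, C('n')=6, C('o')=7, C('r')=9
L[0]='A': occ=0, LF[0]=C('A')+0=1+0=1
L[1]='S': occ=0, LF[1]=C('S')+0=2+0=2
L[2]='n': occ=0, LF[2]=C('n')+0=6+0=6
L[3]='r': occ=0, LF[3]=C('r')+0=9+0=9
L[4]='a': occ=0, LF[4]=C('a')+0=3+0=3
L[5]='c': occ=0, LF[5]=C('c')+0=4+0=4
L[6]='o': occ=0, LF[6]=C('o')+0=7+0=7
L[7]='o': occ=1, LF[7]=C('o')+1=7+1=8
L[8]='c': occ=1, LF[8]=C('c')+1=4+1=5
L[9]='$': occ=0, LF[9]=C('$')+0=0+0=0

Answer: 1 2 6 9 3 4 7 8 5 0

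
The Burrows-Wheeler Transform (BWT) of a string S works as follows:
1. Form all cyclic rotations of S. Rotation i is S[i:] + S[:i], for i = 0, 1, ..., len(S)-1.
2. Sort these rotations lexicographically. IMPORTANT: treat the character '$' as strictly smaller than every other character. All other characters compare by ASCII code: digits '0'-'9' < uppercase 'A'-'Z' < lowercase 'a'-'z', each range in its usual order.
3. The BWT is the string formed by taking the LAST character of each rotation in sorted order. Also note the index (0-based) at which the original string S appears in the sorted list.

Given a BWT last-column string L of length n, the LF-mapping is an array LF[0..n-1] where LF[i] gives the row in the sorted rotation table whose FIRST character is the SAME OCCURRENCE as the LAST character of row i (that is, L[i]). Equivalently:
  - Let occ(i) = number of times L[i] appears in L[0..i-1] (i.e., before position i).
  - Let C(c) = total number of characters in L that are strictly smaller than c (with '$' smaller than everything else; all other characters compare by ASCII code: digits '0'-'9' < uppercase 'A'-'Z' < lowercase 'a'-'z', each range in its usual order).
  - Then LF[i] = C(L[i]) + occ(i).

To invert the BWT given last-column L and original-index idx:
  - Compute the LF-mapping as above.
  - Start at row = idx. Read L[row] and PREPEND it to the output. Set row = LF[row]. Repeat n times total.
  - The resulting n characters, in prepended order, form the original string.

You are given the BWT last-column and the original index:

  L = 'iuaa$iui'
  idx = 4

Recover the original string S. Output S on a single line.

LF mapping: 3 6 1 2 0 4 7 5
Walk LF starting at row 4, prepending L[row]:
  step 1: row=4, L[4]='$', prepend. Next row=LF[4]=0
  step 2: row=0, L[0]='i', prepend. Next row=LF[0]=3
  step 3: row=3, L[3]='a', prepend. Next row=LF[3]=2
  step 4: row=2, L[2]='a', prepend. Next row=LF[2]=1
  step 5: row=1, L[1]='u', prepend. Next row=LF[1]=6
  step 6: row=6, L[6]='u', prepend. Next row=LF[6]=7
  step 7: row=7, L[7]='i', prepend. Next row=LF[7]=5
  step 8: row=5, L[5]='i', prepend. Next row=LF[5]=4
Reversed output: iiuuaai$

Answer: iiuuaai$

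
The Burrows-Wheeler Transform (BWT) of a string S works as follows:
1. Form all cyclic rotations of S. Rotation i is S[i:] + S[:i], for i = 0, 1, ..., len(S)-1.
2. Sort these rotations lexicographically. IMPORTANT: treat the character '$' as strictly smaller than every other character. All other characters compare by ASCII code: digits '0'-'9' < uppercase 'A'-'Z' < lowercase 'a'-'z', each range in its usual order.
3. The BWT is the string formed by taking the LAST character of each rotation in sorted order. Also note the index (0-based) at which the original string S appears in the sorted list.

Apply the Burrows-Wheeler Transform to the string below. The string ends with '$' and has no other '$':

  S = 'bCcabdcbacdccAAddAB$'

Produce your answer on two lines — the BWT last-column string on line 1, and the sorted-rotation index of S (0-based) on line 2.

All 20 rotations (rotation i = S[i:]+S[:i]):
  rot[0] = bCcabdcbacdccAAddAB$
  rot[1] = CcabdcbacdccAAddAB$b
  rot[2] = cabdcbacdccAAddAB$bC
  rot[3] = abdcbacdccAAddAB$bCc
  rot[4] = bdcbacdccAAddAB$bCca
  rot[5] = dcbacdccAAddAB$bCcab
  rot[6] = cbacdccAAddAB$bCcabd
  rot[7] = bacdccAAddAB$bCcabdc
  rot[8] = acdccAAddAB$bCcabdcb
  rot[9] = cdccAAddAB$bCcabdcba
  rot[10] = dccAAddAB$bCcabdcbac
  rot[11] = ccAAddAB$bCcabdcbacd
  rot[12] = cAAddAB$bCcabdcbacdc
  rot[13] = AAddAB$bCcabdcbacdcc
  rot[14] = AddAB$bCcabdcbacdccA
  rot[15] = ddAB$bCcabdcbacdccAA
  rot[16] = dAB$bCcabdcbacdccAAd
  rot[17] = AB$bCcabdcbacdccAAdd
  rot[18] = B$bCcabdcbacdccAAddA
  rot[19] = $bCcabdcbacdccAAddAB
Sorted (with $ < everything):
  sorted[0] = $bCcabdcbacdccAAddAB  (last char: 'B')
  sorted[1] = AAddAB$bCcabdcbacdcc  (last char: 'c')
  sorted[2] = AB$bCcabdcbacdccAAdd  (last char: 'd')
  sorted[3] = AddAB$bCcabdcbacdccA  (last char: 'A')
  sorted[4] = B$bCcabdcbacdccAAddA  (last char: 'A')
  sorted[5] = CcabdcbacdccAAddAB$b  (last char: 'b')
  sorted[6] = abdcbacdccAAddAB$bCc  (last char: 'c')
  sorted[7] = acdccAAddAB$bCcabdcb  (last char: 'b')
  sorted[8] = bCcabdcbacdccAAddAB$  (last char: '$')
  sorted[9] = bacdccAAddAB$bCcabdc  (last char: 'c')
  sorted[10] = bdcbacdccAAddAB$bCca  (last char: 'a')
  sorted[11] = cAAddAB$bCcabdcbacdc  (last char: 'c')
  sorted[12] = cabdcbacdccAAddAB$bC  (last char: 'C')
  sorted[13] = cbacdccAAddAB$bCcabd  (last char: 'd')
  sorted[14] = ccAAddAB$bCcabdcbacd  (last char: 'd')
  sorted[15] = cdccAAddAB$bCcabdcba  (last char: 'a')
  sorted[16] = dAB$bCcabdcbacdccAAd  (last char: 'd')
  sorted[17] = dcbacdccAAddAB$bCcab  (last char: 'b')
  sorted[18] = dccAAddAB$bCcabdcbac  (last char: 'c')
  sorted[19] = ddAB$bCcabdcbacdccAA  (last char: 'A')
Last column: BcdAAbcb$cacCddadbcA
Original string S is at sorted index 8

Answer: BcdAAbcb$cacCddadbcA
8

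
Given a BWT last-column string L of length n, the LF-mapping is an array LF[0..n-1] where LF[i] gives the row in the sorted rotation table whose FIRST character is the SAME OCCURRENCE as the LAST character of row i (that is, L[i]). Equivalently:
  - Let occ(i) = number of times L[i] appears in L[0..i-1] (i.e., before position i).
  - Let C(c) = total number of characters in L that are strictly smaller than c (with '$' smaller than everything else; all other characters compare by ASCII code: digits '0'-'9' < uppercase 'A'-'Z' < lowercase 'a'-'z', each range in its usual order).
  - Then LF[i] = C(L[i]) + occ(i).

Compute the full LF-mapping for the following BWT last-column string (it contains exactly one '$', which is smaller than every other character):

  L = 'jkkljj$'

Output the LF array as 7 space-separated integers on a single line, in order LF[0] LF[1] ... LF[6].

Answer: 1 4 5 6 2 3 0

Derivation:
Char counts: '$':1, 'j':3, 'k':2, 'l':1
C (first-col start): C('$')=0, C('j')=1, C('k')=4, C('l')=6
L[0]='j': occ=0, LF[0]=C('j')+0=1+0=1
L[1]='k': occ=0, LF[1]=C('k')+0=4+0=4
L[2]='k': occ=1, LF[2]=C('k')+1=4+1=5
L[3]='l': occ=0, LF[3]=C('l')+0=6+0=6
L[4]='j': occ=1, LF[4]=C('j')+1=1+1=2
L[5]='j': occ=2, LF[5]=C('j')+2=1+2=3
L[6]='$': occ=0, LF[6]=C('$')+0=0+0=0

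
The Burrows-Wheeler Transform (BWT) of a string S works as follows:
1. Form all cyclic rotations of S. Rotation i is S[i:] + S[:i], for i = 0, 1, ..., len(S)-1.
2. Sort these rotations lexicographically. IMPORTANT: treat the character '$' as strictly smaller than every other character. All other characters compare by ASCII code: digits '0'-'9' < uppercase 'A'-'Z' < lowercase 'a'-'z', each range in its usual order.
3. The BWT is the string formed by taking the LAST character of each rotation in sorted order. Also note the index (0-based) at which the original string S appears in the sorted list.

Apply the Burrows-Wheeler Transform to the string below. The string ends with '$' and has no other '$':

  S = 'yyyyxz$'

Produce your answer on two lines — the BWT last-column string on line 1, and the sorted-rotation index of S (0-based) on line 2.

Answer: zyyyy$x
5

Derivation:
All 7 rotations (rotation i = S[i:]+S[:i]):
  rot[0] = yyyyxz$
  rot[1] = yyyxz$y
  rot[2] = yyxz$yy
  rot[3] = yxz$yyy
  rot[4] = xz$yyyy
  rot[5] = z$yyyyx
  rot[6] = $yyyyxz
Sorted (with $ < everything):
  sorted[0] = $yyyyxz  (last char: 'z')
  sorted[1] = xz$yyyy  (last char: 'y')
  sorted[2] = yxz$yyy  (last char: 'y')
  sorted[3] = yyxz$yy  (last char: 'y')
  sorted[4] = yyyxz$y  (last char: 'y')
  sorted[5] = yyyyxz$  (last char: '$')
  sorted[6] = z$yyyyx  (last char: 'x')
Last column: zyyyy$x
Original string S is at sorted index 5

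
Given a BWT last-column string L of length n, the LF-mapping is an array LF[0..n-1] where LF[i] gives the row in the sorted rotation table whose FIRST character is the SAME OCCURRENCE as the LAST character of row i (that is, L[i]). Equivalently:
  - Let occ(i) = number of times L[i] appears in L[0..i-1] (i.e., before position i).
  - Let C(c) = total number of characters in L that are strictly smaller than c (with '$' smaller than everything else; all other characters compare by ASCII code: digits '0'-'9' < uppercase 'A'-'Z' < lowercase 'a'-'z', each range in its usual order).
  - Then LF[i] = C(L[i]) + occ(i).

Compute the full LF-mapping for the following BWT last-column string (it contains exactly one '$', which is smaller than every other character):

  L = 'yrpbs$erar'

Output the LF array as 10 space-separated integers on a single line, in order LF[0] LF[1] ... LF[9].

Char counts: '$':1, 'a':1, 'b':1, 'e':1, 'p':1, 'r':3, 's':1, 'y':1
C (first-col start): C('$')=0, C('a')=1, C('b')=2, C('e')=3, C('p')=4, C('r')=5, C('s')=8, C('y')=9
L[0]='y': occ=0, LF[0]=C('y')+0=9+0=9
L[1]='r': occ=0, LF[1]=C('r')+0=5+0=5
L[2]='p': occ=0, LF[2]=C('p')+0=4+0=4
L[3]='b': occ=0, LF[3]=C('b')+0=2+0=2
L[4]='s': occ=0, LF[4]=C('s')+0=8+0=8
L[5]='$': occ=0, LF[5]=C('$')+0=0+0=0
L[6]='e': occ=0, LF[6]=C('e')+0=3+0=3
L[7]='r': occ=1, LF[7]=C('r')+1=5+1=6
L[8]='a': occ=0, LF[8]=C('a')+0=1+0=1
L[9]='r': occ=2, LF[9]=C('r')+2=5+2=7

Answer: 9 5 4 2 8 0 3 6 1 7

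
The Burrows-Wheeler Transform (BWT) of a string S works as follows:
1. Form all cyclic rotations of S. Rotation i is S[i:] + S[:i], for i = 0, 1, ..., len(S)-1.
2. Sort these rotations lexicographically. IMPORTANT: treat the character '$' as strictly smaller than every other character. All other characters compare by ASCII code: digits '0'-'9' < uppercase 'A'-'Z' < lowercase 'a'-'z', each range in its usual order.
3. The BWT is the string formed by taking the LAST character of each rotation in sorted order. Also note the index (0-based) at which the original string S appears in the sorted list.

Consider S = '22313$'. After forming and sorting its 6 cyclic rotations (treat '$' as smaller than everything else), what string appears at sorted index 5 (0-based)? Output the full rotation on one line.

All 6 rotations (rotation i = S[i:]+S[:i]):
  rot[0] = 22313$
  rot[1] = 2313$2
  rot[2] = 313$22
  rot[3] = 13$223
  rot[4] = 3$2231
  rot[5] = $22313
Sorted (with $ < everything):
  sorted[0] = $22313
  sorted[1] = 13$223
  sorted[2] = 22313$
  sorted[3] = 2313$2
  sorted[4] = 3$2231
  sorted[5] = 313$22
sorted[5] = 313$22

Answer: 313$22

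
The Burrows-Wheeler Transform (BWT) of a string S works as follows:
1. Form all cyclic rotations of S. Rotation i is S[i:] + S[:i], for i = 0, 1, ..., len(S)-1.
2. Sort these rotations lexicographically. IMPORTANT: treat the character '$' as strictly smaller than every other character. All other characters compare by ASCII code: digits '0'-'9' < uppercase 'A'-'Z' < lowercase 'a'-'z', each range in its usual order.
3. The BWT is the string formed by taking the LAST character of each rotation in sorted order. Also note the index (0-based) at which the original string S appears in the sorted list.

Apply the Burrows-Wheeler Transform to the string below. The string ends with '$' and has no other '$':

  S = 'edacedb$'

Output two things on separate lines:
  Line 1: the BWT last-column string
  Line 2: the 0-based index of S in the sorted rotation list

Answer: bddaee$c
6

Derivation:
All 8 rotations (rotation i = S[i:]+S[:i]):
  rot[0] = edacedb$
  rot[1] = dacedb$e
  rot[2] = acedb$ed
  rot[3] = cedb$eda
  rot[4] = edb$edac
  rot[5] = db$edace
  rot[6] = b$edaced
  rot[7] = $edacedb
Sorted (with $ < everything):
  sorted[0] = $edacedb  (last char: 'b')
  sorted[1] = acedb$ed  (last char: 'd')
  sorted[2] = b$edaced  (last char: 'd')
  sorted[3] = cedb$eda  (last char: 'a')
  sorted[4] = dacedb$e  (last char: 'e')
  sorted[5] = db$edace  (last char: 'e')
  sorted[6] = edacedb$  (last char: '$')
  sorted[7] = edb$edac  (last char: 'c')
Last column: bddaee$c
Original string S is at sorted index 6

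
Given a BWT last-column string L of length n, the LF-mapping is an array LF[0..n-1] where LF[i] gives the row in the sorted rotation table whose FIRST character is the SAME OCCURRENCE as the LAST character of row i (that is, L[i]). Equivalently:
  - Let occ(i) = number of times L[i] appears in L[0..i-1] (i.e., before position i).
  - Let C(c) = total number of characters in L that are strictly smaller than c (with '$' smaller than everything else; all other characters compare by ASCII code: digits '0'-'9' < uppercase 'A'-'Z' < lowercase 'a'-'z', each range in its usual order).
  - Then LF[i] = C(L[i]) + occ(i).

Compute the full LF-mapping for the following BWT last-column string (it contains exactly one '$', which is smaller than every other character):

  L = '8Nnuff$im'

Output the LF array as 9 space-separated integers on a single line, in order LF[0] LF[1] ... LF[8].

Char counts: '$':1, '8':1, 'N':1, 'f':2, 'i':1, 'm':1, 'n':1, 'u':1
C (first-col start): C('$')=0, C('8')=1, C('N')=2, C('f')=3, C('i')=5, C('m')=6, C('n')=7, C('u')=8
L[0]='8': occ=0, LF[0]=C('8')+0=1+0=1
L[1]='N': occ=0, LF[1]=C('N')+0=2+0=2
L[2]='n': occ=0, LF[2]=C('n')+0=7+0=7
L[3]='u': occ=0, LF[3]=C('u')+0=8+0=8
L[4]='f': occ=0, LF[4]=C('f')+0=3+0=3
L[5]='f': occ=1, LF[5]=C('f')+1=3+1=4
L[6]='$': occ=0, LF[6]=C('$')+0=0+0=0
L[7]='i': occ=0, LF[7]=C('i')+0=5+0=5
L[8]='m': occ=0, LF[8]=C('m')+0=6+0=6

Answer: 1 2 7 8 3 4 0 5 6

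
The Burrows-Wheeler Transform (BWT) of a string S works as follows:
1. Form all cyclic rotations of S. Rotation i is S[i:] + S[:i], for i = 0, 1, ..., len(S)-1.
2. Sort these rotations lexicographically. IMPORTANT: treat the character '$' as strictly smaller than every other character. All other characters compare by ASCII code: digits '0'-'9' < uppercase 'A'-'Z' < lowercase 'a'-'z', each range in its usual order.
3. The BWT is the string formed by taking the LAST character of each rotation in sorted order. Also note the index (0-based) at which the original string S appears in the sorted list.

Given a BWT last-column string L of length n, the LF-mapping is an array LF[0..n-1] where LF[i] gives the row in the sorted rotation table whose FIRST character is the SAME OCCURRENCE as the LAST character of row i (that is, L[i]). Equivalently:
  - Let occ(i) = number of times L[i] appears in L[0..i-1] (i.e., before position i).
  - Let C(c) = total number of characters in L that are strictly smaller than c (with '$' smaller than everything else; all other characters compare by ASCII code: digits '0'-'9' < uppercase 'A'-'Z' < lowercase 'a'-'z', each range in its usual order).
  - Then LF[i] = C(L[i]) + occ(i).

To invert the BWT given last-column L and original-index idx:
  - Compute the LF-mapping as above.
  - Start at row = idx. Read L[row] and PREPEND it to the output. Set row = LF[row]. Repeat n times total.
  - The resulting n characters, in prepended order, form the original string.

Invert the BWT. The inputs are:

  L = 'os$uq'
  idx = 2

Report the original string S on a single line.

Answer: quso$

Derivation:
LF mapping: 1 3 0 4 2
Walk LF starting at row 2, prepending L[row]:
  step 1: row=2, L[2]='$', prepend. Next row=LF[2]=0
  step 2: row=0, L[0]='o', prepend. Next row=LF[0]=1
  step 3: row=1, L[1]='s', prepend. Next row=LF[1]=3
  step 4: row=3, L[3]='u', prepend. Next row=LF[3]=4
  step 5: row=4, L[4]='q', prepend. Next row=LF[4]=2
Reversed output: quso$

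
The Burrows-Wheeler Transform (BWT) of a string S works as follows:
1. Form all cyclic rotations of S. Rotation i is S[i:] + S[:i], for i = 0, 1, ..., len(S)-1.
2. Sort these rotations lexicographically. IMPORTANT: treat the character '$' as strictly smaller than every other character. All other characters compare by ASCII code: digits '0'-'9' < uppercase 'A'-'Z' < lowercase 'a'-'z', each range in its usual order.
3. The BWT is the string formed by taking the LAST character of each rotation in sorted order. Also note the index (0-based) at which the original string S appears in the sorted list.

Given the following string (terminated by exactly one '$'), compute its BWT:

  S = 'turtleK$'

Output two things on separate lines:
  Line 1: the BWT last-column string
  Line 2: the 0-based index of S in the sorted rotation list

All 8 rotations (rotation i = S[i:]+S[:i]):
  rot[0] = turtleK$
  rot[1] = urtleK$t
  rot[2] = rtleK$tu
  rot[3] = tleK$tur
  rot[4] = leK$turt
  rot[5] = eK$turtl
  rot[6] = K$turtle
  rot[7] = $turtleK
Sorted (with $ < everything):
  sorted[0] = $turtleK  (last char: 'K')
  sorted[1] = K$turtle  (last char: 'e')
  sorted[2] = eK$turtl  (last char: 'l')
  sorted[3] = leK$turt  (last char: 't')
  sorted[4] = rtleK$tu  (last char: 'u')
  sorted[5] = tleK$tur  (last char: 'r')
  sorted[6] = turtleK$  (last char: '$')
  sorted[7] = urtleK$t  (last char: 't')
Last column: Keltur$t
Original string S is at sorted index 6

Answer: Keltur$t
6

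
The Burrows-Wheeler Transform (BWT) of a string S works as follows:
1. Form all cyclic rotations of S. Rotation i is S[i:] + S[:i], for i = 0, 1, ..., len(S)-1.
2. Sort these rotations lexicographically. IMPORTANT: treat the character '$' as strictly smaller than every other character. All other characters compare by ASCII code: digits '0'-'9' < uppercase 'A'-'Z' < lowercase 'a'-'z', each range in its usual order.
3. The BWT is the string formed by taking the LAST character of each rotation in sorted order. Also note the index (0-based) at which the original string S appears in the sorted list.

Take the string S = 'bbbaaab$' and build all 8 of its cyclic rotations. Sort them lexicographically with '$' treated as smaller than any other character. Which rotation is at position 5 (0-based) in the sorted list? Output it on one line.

Answer: baaab$bb

Derivation:
All 8 rotations (rotation i = S[i:]+S[:i]):
  rot[0] = bbbaaab$
  rot[1] = bbaaab$b
  rot[2] = baaab$bb
  rot[3] = aaab$bbb
  rot[4] = aab$bbba
  rot[5] = ab$bbbaa
  rot[6] = b$bbbaaa
  rot[7] = $bbbaaab
Sorted (with $ < everything):
  sorted[0] = $bbbaaab
  sorted[1] = aaab$bbb
  sorted[2] = aab$bbba
  sorted[3] = ab$bbbaa
  sorted[4] = b$bbbaaa
  sorted[5] = baaab$bb
  sorted[6] = bbaaab$b
  sorted[7] = bbbaaab$
sorted[5] = baaab$bb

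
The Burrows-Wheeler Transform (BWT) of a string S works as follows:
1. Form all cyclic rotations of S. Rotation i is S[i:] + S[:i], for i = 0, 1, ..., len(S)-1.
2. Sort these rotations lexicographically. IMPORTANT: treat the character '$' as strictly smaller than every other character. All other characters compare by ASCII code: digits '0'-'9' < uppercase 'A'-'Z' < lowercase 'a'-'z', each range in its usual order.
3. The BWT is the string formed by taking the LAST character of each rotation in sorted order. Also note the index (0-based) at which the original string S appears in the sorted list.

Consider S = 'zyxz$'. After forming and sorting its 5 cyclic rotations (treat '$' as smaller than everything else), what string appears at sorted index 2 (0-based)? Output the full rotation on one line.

All 5 rotations (rotation i = S[i:]+S[:i]):
  rot[0] = zyxz$
  rot[1] = yxz$z
  rot[2] = xz$zy
  rot[3] = z$zyx
  rot[4] = $zyxz
Sorted (with $ < everything):
  sorted[0] = $zyxz
  sorted[1] = xz$zy
  sorted[2] = yxz$z
  sorted[3] = z$zyx
  sorted[4] = zyxz$
sorted[2] = yxz$z

Answer: yxz$z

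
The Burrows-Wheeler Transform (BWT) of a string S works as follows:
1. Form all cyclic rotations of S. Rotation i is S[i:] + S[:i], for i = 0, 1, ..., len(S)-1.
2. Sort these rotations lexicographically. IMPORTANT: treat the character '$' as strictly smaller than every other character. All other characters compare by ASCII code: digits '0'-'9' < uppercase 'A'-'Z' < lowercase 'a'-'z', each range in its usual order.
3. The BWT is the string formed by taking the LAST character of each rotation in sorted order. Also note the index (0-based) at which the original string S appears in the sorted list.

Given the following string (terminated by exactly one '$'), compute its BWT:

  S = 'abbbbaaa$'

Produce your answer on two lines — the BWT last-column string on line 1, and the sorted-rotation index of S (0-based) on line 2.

All 9 rotations (rotation i = S[i:]+S[:i]):
  rot[0] = abbbbaaa$
  rot[1] = bbbbaaa$a
  rot[2] = bbbaaa$ab
  rot[3] = bbaaa$abb
  rot[4] = baaa$abbb
  rot[5] = aaa$abbbb
  rot[6] = aa$abbbba
  rot[7] = a$abbbbaa
  rot[8] = $abbbbaaa
Sorted (with $ < everything):
  sorted[0] = $abbbbaaa  (last char: 'a')
  sorted[1] = a$abbbbaa  (last char: 'a')
  sorted[2] = aa$abbbba  (last char: 'a')
  sorted[3] = aaa$abbbb  (last char: 'b')
  sorted[4] = abbbbaaa$  (last char: '$')
  sorted[5] = baaa$abbb  (last char: 'b')
  sorted[6] = bbaaa$abb  (last char: 'b')
  sorted[7] = bbbaaa$ab  (last char: 'b')
  sorted[8] = bbbbaaa$a  (last char: 'a')
Last column: aaab$bbba
Original string S is at sorted index 4

Answer: aaab$bbba
4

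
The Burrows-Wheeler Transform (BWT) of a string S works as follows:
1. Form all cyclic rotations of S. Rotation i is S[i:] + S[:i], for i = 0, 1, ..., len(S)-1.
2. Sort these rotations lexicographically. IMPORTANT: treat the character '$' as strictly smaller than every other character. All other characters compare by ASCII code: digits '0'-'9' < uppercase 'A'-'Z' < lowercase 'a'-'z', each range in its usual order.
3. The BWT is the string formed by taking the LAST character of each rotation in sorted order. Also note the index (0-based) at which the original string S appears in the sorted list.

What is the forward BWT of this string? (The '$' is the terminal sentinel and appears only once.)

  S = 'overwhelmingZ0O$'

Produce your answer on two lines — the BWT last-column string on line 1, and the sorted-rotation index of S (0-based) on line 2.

All 16 rotations (rotation i = S[i:]+S[:i]):
  rot[0] = overwhelmingZ0O$
  rot[1] = verwhelmingZ0O$o
  rot[2] = erwhelmingZ0O$ov
  rot[3] = rwhelmingZ0O$ove
  rot[4] = whelmingZ0O$over
  rot[5] = helmingZ0O$overw
  rot[6] = elmingZ0O$overwh
  rot[7] = lmingZ0O$overwhe
  rot[8] = mingZ0O$overwhel
  rot[9] = ingZ0O$overwhelm
  rot[10] = ngZ0O$overwhelmi
  rot[11] = gZ0O$overwhelmin
  rot[12] = Z0O$overwhelming
  rot[13] = 0O$overwhelmingZ
  rot[14] = O$overwhelmingZ0
  rot[15] = $overwhelmingZ0O
Sorted (with $ < everything):
  sorted[0] = $overwhelmingZ0O  (last char: 'O')
  sorted[1] = 0O$overwhelmingZ  (last char: 'Z')
  sorted[2] = O$overwhelmingZ0  (last char: '0')
  sorted[3] = Z0O$overwhelming  (last char: 'g')
  sorted[4] = elmingZ0O$overwh  (last char: 'h')
  sorted[5] = erwhelmingZ0O$ov  (last char: 'v')
  sorted[6] = gZ0O$overwhelmin  (last char: 'n')
  sorted[7] = helmingZ0O$overw  (last char: 'w')
  sorted[8] = ingZ0O$overwhelm  (last char: 'm')
  sorted[9] = lmingZ0O$overwhe  (last char: 'e')
  sorted[10] = mingZ0O$overwhel  (last char: 'l')
  sorted[11] = ngZ0O$overwhelmi  (last char: 'i')
  sorted[12] = overwhelmingZ0O$  (last char: '$')
  sorted[13] = rwhelmingZ0O$ove  (last char: 'e')
  sorted[14] = verwhelmingZ0O$o  (last char: 'o')
  sorted[15] = whelmingZ0O$over  (last char: 'r')
Last column: OZ0ghvnwmeli$eor
Original string S is at sorted index 12

Answer: OZ0ghvnwmeli$eor
12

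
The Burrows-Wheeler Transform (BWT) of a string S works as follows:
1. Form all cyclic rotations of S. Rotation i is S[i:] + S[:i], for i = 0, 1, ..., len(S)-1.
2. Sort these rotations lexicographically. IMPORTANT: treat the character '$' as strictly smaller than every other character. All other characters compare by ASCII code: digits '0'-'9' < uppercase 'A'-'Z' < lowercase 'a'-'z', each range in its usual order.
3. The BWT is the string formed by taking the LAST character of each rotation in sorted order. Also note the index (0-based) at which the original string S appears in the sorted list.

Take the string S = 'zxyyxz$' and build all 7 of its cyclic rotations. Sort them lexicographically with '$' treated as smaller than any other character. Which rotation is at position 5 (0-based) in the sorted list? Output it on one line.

Answer: z$zxyyx

Derivation:
All 7 rotations (rotation i = S[i:]+S[:i]):
  rot[0] = zxyyxz$
  rot[1] = xyyxz$z
  rot[2] = yyxz$zx
  rot[3] = yxz$zxy
  rot[4] = xz$zxyy
  rot[5] = z$zxyyx
  rot[6] = $zxyyxz
Sorted (with $ < everything):
  sorted[0] = $zxyyxz
  sorted[1] = xyyxz$z
  sorted[2] = xz$zxyy
  sorted[3] = yxz$zxy
  sorted[4] = yyxz$zx
  sorted[5] = z$zxyyx
  sorted[6] = zxyyxz$
sorted[5] = z$zxyyx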